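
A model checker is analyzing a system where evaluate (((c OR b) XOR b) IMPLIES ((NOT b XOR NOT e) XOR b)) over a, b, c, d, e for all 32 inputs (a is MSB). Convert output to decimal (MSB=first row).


Formula: (((c OR b) XOR b) IMPLIES ((NOT b XOR NOT e) XOR b)) over a, b, c, d, e (32 rows)
Evaluate each row (bits = a,b,c,d,e, MSB first):
  row 0 [00000]: (((0 OR 0) XOR 0) IMPLIES ((NOT 0 XOR NOT 0) XOR 0)) -> 1
  row 1 [00001]: (((0 OR 0) XOR 0) IMPLIES ((NOT 0 XOR NOT 1) XOR 0)) -> 1
  row 2 [00010]: (((0 OR 0) XOR 0) IMPLIES ((NOT 0 XOR NOT 0) XOR 0)) -> 1
  row 3 [00011]: (((0 OR 0) XOR 0) IMPLIES ((NOT 0 XOR NOT 1) XOR 0)) -> 1
  row 4 [00100]: (((1 OR 0) XOR 0) IMPLIES ((NOT 0 XOR NOT 0) XOR 0)) -> 0
  row 5 [00101]: (((1 OR 0) XOR 0) IMPLIES ((NOT 0 XOR NOT 1) XOR 0)) -> 1
  row 6 [00110]: (((1 OR 0) XOR 0) IMPLIES ((NOT 0 XOR NOT 0) XOR 0)) -> 0
  row 7 [00111]: (((1 OR 0) XOR 0) IMPLIES ((NOT 0 XOR NOT 1) XOR 0)) -> 1
  row 8 [01000]: (((0 OR 1) XOR 1) IMPLIES ((NOT 1 XOR NOT 0) XOR 1)) -> 1
  row 9 [01001]: (((0 OR 1) XOR 1) IMPLIES ((NOT 1 XOR NOT 1) XOR 1)) -> 1
  row 10 [01010]: (((0 OR 1) XOR 1) IMPLIES ((NOT 1 XOR NOT 0) XOR 1)) -> 1
  row 11 [01011]: (((0 OR 1) XOR 1) IMPLIES ((NOT 1 XOR NOT 1) XOR 1)) -> 1
  row 12 [01100]: (((1 OR 1) XOR 1) IMPLIES ((NOT 1 XOR NOT 0) XOR 1)) -> 1
  row 13 [01101]: (((1 OR 1) XOR 1) IMPLIES ((NOT 1 XOR NOT 1) XOR 1)) -> 1
  row 14 [01110]: (((1 OR 1) XOR 1) IMPLIES ((NOT 1 XOR NOT 0) XOR 1)) -> 1
  row 15 [01111]: (((1 OR 1) XOR 1) IMPLIES ((NOT 1 XOR NOT 1) XOR 1)) -> 1
  row 16 [10000]: (((0 OR 0) XOR 0) IMPLIES ((NOT 0 XOR NOT 0) XOR 0)) -> 1
  row 17 [10001]: (((0 OR 0) XOR 0) IMPLIES ((NOT 0 XOR NOT 1) XOR 0)) -> 1
  row 18 [10010]: (((0 OR 0) XOR 0) IMPLIES ((NOT 0 XOR NOT 0) XOR 0)) -> 1
  row 19 [10011]: (((0 OR 0) XOR 0) IMPLIES ((NOT 0 XOR NOT 1) XOR 0)) -> 1
  row 20 [10100]: (((1 OR 0) XOR 0) IMPLIES ((NOT 0 XOR NOT 0) XOR 0)) -> 0
  row 21 [10101]: (((1 OR 0) XOR 0) IMPLIES ((NOT 0 XOR NOT 1) XOR 0)) -> 1
  row 22 [10110]: (((1 OR 0) XOR 0) IMPLIES ((NOT 0 XOR NOT 0) XOR 0)) -> 0
  row 23 [10111]: (((1 OR 0) XOR 0) IMPLIES ((NOT 0 XOR NOT 1) XOR 0)) -> 1
  row 24 [11000]: (((0 OR 1) XOR 1) IMPLIES ((NOT 1 XOR NOT 0) XOR 1)) -> 1
  row 25 [11001]: (((0 OR 1) XOR 1) IMPLIES ((NOT 1 XOR NOT 1) XOR 1)) -> 1
  row 26 [11010]: (((0 OR 1) XOR 1) IMPLIES ((NOT 1 XOR NOT 0) XOR 1)) -> 1
  row 27 [11011]: (((0 OR 1) XOR 1) IMPLIES ((NOT 1 XOR NOT 1) XOR 1)) -> 1
  row 28 [11100]: (((1 OR 1) XOR 1) IMPLIES ((NOT 1 XOR NOT 0) XOR 1)) -> 1
  row 29 [11101]: (((1 OR 1) XOR 1) IMPLIES ((NOT 1 XOR NOT 1) XOR 1)) -> 1
  row 30 [11110]: (((1 OR 1) XOR 1) IMPLIES ((NOT 1 XOR NOT 0) XOR 1)) -> 1
  row 31 [11111]: (((1 OR 1) XOR 1) IMPLIES ((NOT 1 XOR NOT 1) XOR 1)) -> 1
Full result column, 4 rows per line (a,b,c fixed per line; d,e runs 00..11 left to right):
  rows 0-3 [a,b,c=000]: 1111  = hex F
  rows 4-7 [a,b,c=001]: 0101  = hex 5
  rows 8-11 [a,b,c=010]: 1111  = hex F
  rows 12-15 [a,b,c=011]: 1111  = hex F
  rows 16-19 [a,b,c=100]: 1111  = hex F
  rows 20-23 [a,b,c=101]: 0101  = hex 5
  rows 24-27 [a,b,c=110]: 1111  = hex F
  rows 28-31 [a,b,c=111]: 1111  = hex F
Output column (row 0 .. row 31) = 11110101111111111111010111111111
Output column grouped in 4s = 1111 0101 1111 1111 1111 0101 1111 1111 = 0xF5FFF5FF
Convert to decimal digit by digit (value = value*16 + digit):
  F -> 15
  15*16 + 5 = 245
  245*16 + 15 (F) = 3935
  3935*16 + 15 (F) = 62975
  62975*16 + 15 (F) = 1007615
  1007615*16 + 5 = 16121845
  16121845*16 + 15 (F) = 257949535
  257949535*16 + 15 (F) = 4127192575
Decimal = 4127192575

4127192575


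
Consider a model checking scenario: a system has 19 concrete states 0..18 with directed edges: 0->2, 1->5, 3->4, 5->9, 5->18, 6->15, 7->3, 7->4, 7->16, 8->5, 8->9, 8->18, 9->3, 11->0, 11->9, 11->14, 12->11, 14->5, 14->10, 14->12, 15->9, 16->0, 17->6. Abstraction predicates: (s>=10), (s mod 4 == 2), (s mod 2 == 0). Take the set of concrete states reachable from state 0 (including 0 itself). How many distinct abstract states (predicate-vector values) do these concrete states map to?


BFS from 0:
Concrete reachable: {0, 2}
Abstract via predicates (s>=10), (s mod 4 == 2), (s mod 2 == 0):
  (0,0,1) <- {0}
  (0,1,1) <- {2}
Distinct abstract states = 2

2


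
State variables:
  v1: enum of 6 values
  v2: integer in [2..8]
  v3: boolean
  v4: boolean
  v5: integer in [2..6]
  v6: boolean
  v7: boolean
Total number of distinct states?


State space = product of domain sizes of all variables.
Domain sizes:
  v1 (enum of 6 values): 6
  v2 (integer in [2..8]): 7
  v3 (boolean): 2
  v4 (boolean): 2
  v5 (integer in [2..6]): 5
  v6 (boolean): 2
  v7 (boolean): 2
Product = 6 * 7 * 2 * 2 * 5 * 2 * 2 = 3360

3360


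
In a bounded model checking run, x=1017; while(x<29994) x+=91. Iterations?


Step 1: x goes from 1017 toward 29994 by 91; the body runs while x<29994, so iterations = ceil((bound-start)/step)
Step 2: Distance=28977
Step 3: ceil(28977/91)=319

319


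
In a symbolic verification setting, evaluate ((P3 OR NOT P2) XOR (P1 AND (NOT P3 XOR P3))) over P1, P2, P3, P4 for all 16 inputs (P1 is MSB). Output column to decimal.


Formula: ((P3 OR NOT P2) XOR (P1 AND (NOT P3 XOR P3))) over P1, P2, P3, P4 (16 rows)
Evaluate each row (bits = P1,P2,P3,P4, MSB first):
  row 0 [0000]: ((0 OR NOT 0) XOR (0 AND (NOT 0 XOR 0))) -> 1
  row 1 [0001]: ((0 OR NOT 0) XOR (0 AND (NOT 0 XOR 0))) -> 1
  row 2 [0010]: ((1 OR NOT 0) XOR (0 AND (NOT 1 XOR 1))) -> 1
  row 3 [0011]: ((1 OR NOT 0) XOR (0 AND (NOT 1 XOR 1))) -> 1
  row 4 [0100]: ((0 OR NOT 1) XOR (0 AND (NOT 0 XOR 0))) -> 0
  row 5 [0101]: ((0 OR NOT 1) XOR (0 AND (NOT 0 XOR 0))) -> 0
  row 6 [0110]: ((1 OR NOT 1) XOR (0 AND (NOT 1 XOR 1))) -> 1
  row 7 [0111]: ((1 OR NOT 1) XOR (0 AND (NOT 1 XOR 1))) -> 1
  row 8 [1000]: ((0 OR NOT 0) XOR (1 AND (NOT 0 XOR 0))) -> 0
  row 9 [1001]: ((0 OR NOT 0) XOR (1 AND (NOT 0 XOR 0))) -> 0
  row 10 [1010]: ((1 OR NOT 0) XOR (1 AND (NOT 1 XOR 1))) -> 0
  row 11 [1011]: ((1 OR NOT 0) XOR (1 AND (NOT 1 XOR 1))) -> 0
  row 12 [1100]: ((0 OR NOT 1) XOR (1 AND (NOT 0 XOR 0))) -> 1
  row 13 [1101]: ((0 OR NOT 1) XOR (1 AND (NOT 0 XOR 0))) -> 1
  row 14 [1110]: ((1 OR NOT 1) XOR (1 AND (NOT 1 XOR 1))) -> 0
  row 15 [1111]: ((1 OR NOT 1) XOR (1 AND (NOT 1 XOR 1))) -> 0
Full result column, 4 rows per line (P1,P2 fixed per line; P3,P4 runs 00..11 left to right):
  rows 0-3 [P1,P2=00]: 1111  = hex F
  rows 4-7 [P1,P2=01]: 0011  = hex 3
  rows 8-11 [P1,P2=10]: 0000  = hex 0
  rows 12-15 [P1,P2=11]: 1100  = hex C
Output column (row 0 .. row 15) = 1111001100001100
Output column grouped in 4s = 1111 0011 0000 1100 = 0xF30C
Convert to decimal digit by digit (value = value*16 + digit):
  F -> 15
  15*16 + 3 = 243
  243*16 + 0 = 3888
  3888*16 + 12 (C) = 62220
Decimal = 62220

62220


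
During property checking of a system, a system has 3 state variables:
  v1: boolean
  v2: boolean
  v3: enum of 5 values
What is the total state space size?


State space = product of domain sizes of all variables.
Domain sizes:
  v1 (boolean): 2
  v2 (boolean): 2
  v3 (enum of 5 values): 5
Product = 2 * 2 * 5 = 20

20


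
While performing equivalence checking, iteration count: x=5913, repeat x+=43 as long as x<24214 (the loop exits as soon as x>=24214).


Step 1: x goes from 5913 toward 24214 by 43; the body runs while x<24214, so iterations = ceil((bound-start)/step)
Step 2: Distance=18301
Step 3: ceil(18301/43)=426

426


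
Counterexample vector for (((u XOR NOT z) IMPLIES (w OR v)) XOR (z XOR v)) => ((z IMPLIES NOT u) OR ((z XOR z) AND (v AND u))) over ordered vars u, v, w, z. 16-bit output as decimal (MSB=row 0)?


F1 = (((u XOR NOT z) IMPLIES (w OR v)) XOR (z XOR v))
F2 = ((z IMPLIES NOT u) OR ((z XOR z) AND (v AND u)))
Counterexample to F1=>F2 is where F1=1 and F2=0.
Evaluate each row (bits = u,v,w,z, MSB first):
  row 0 [0000]: F1=0 F2=1 -> F1&~F2 -> 0
  row 1 [0001]: F1=0 F2=1 -> F1&~F2 -> 0
  row 2 [0010]: F1=1 F2=1 -> F1&~F2 -> 0
  row 3 [0011]: F1=0 F2=1 -> F1&~F2 -> 0
  row 4 [0100]: F1=0 F2=1 -> F1&~F2 -> 0
  row 5 [0101]: F1=1 F2=1 -> F1&~F2 -> 0
  row 6 [0110]: F1=0 F2=1 -> F1&~F2 -> 0
  row 7 [0111]: F1=1 F2=1 -> F1&~F2 -> 0
  row 8 [1000]: F1=1 F2=1 -> F1&~F2 -> 0
  row 9 [1001]: F1=1 F2=0 -> F1&~F2 -> 1
  row 10 [1010]: F1=1 F2=1 -> F1&~F2 -> 0
  row 11 [1011]: F1=0 F2=0 -> F1&~F2 -> 0
  row 12 [1100]: F1=0 F2=1 -> F1&~F2 -> 0
  row 13 [1101]: F1=1 F2=0 -> F1&~F2 -> 1
  row 14 [1110]: F1=0 F2=1 -> F1&~F2 -> 0
  row 15 [1111]: F1=1 F2=0 -> F1&~F2 -> 1
Full result column, 4 rows per line (u,v fixed per line; w,z runs 00..11 left to right):
  rows 0-3 [u,v=00]: 0000  = hex 0
  rows 4-7 [u,v=01]: 0000  = hex 0
  rows 8-11 [u,v=10]: 0100  = hex 4
  rows 12-15 [u,v=11]: 0101  = hex 5
Counterexample vector (row 0 .. row 15) = 0000000001000101
Output column grouped in 4s = 0000 0000 0100 0101 = 0x0045
Convert to decimal digit by digit (value = value*16 + digit):
  0 -> 0
  0*16 + 0 = 0
  0*16 + 4 = 4
  4*16 + 5 = 69
Decimal = 69

69


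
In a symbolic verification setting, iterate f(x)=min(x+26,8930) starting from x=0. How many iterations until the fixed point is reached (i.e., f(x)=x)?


Step 1: x=0, cap=8930, increment=26
Step 2: x grows by 26 each step until capped at 8930; fixed point is x=8930
Step 3: iterations = ceil(8930/26) = 344

344


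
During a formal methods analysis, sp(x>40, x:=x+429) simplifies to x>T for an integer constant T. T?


Formula: sp(P, x:=E) = exists old_x. (x = E[old_x/x]) AND P[old_x/x] (old_x is the value of x before the assignment; eliminate old_x by solving x = E[old_x/x] for old_x)
Step 1: Precondition P: x>40, i.e. old_x > 40
Step 2: Assignment gives x = old_x + 429, so old_x = x - 429
Step 3: Substitute into P: x - 429 > 40
Step 4: Simplify: x > 40+429 = 469

469


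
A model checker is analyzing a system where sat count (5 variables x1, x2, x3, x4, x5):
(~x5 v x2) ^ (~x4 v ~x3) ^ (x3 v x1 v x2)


CNF with 3 clauses over 5 vars (32 assignments).
An assignment satisfies CNF iff every clause has >=1 true literal.
Check each row (bits = x1,x2,x3,x4,x5; clause T/F shown):
  row 0 [00000]: clauses=TTF -> 0
  row 1 [00001]: clauses=FTF -> 0
  row 2 [00010]: clauses=TTF -> 0
  row 3 [00011]: clauses=FTF -> 0
  row 4 [00100]: clauses=TTT -> 1
  row 5 [00101]: clauses=FTT -> 0
  row 6 [00110]: clauses=TFT -> 0
  row 7 [00111]: clauses=FFT -> 0
  row 8 [01000]: clauses=TTT -> 1
  row 9 [01001]: clauses=TTT -> 1
  row 10 [01010]: clauses=TTT -> 1
  row 11 [01011]: clauses=TTT -> 1
  row 12 [01100]: clauses=TTT -> 1
  row 13 [01101]: clauses=TTT -> 1
  row 14 [01110]: clauses=TFT -> 0
  row 15 [01111]: clauses=TFT -> 0
  row 16 [10000]: clauses=TTT -> 1
  row 17 [10001]: clauses=FTT -> 0
  row 18 [10010]: clauses=TTT -> 1
  row 19 [10011]: clauses=FTT -> 0
  row 20 [10100]: clauses=TTT -> 1
  row 21 [10101]: clauses=FTT -> 0
  row 22 [10110]: clauses=TFT -> 0
  row 23 [10111]: clauses=FFT -> 0
  row 24 [11000]: clauses=TTT -> 1
  row 25 [11001]: clauses=TTT -> 1
  row 26 [11010]: clauses=TTT -> 1
  row 27 [11011]: clauses=TTT -> 1
  row 28 [11100]: clauses=TTT -> 1
  row 29 [11101]: clauses=TTT -> 1
  row 30 [11110]: clauses=TFT -> 0
  row 31 [11111]: clauses=TFT -> 0
Full result column, 8 rows per line (x1,x2 fixed per line; x3,x4,x5 runs 000..111 left to right):
  rows 0-7 [x1,x2=00]: 00001000  (ones: 1)
  rows 8-15 [x1,x2=01]: 11111100  (ones: 6)
  rows 16-23 [x1,x2=10]: 10101000  (ones: 3)
  rows 24-31 [x1,x2=11]: 11111100  (ones: 6)
Satisfying assignments = 1+6+3+6 = 16

16


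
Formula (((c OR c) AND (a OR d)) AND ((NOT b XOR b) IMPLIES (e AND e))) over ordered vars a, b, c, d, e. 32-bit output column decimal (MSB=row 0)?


Formula: (((c OR c) AND (a OR d)) AND ((NOT b XOR b) IMPLIES (e AND e))) over a, b, c, d, e (32 rows)
Evaluate each row (bits = a,b,c,d,e, MSB first):
  row 0 [00000]: (((0 OR 0) AND (0 OR 0)) AND ((NOT 0 XOR 0) IMPLIES (0 AND 0))) -> 0
  row 1 [00001]: (((0 OR 0) AND (0 OR 0)) AND ((NOT 0 XOR 0) IMPLIES (1 AND 1))) -> 0
  row 2 [00010]: (((0 OR 0) AND (0 OR 1)) AND ((NOT 0 XOR 0) IMPLIES (0 AND 0))) -> 0
  row 3 [00011]: (((0 OR 0) AND (0 OR 1)) AND ((NOT 0 XOR 0) IMPLIES (1 AND 1))) -> 0
  row 4 [00100]: (((1 OR 1) AND (0 OR 0)) AND ((NOT 0 XOR 0) IMPLIES (0 AND 0))) -> 0
  row 5 [00101]: (((1 OR 1) AND (0 OR 0)) AND ((NOT 0 XOR 0) IMPLIES (1 AND 1))) -> 0
  row 6 [00110]: (((1 OR 1) AND (0 OR 1)) AND ((NOT 0 XOR 0) IMPLIES (0 AND 0))) -> 0
  row 7 [00111]: (((1 OR 1) AND (0 OR 1)) AND ((NOT 0 XOR 0) IMPLIES (1 AND 1))) -> 1
  row 8 [01000]: (((0 OR 0) AND (0 OR 0)) AND ((NOT 1 XOR 1) IMPLIES (0 AND 0))) -> 0
  row 9 [01001]: (((0 OR 0) AND (0 OR 0)) AND ((NOT 1 XOR 1) IMPLIES (1 AND 1))) -> 0
  row 10 [01010]: (((0 OR 0) AND (0 OR 1)) AND ((NOT 1 XOR 1) IMPLIES (0 AND 0))) -> 0
  row 11 [01011]: (((0 OR 0) AND (0 OR 1)) AND ((NOT 1 XOR 1) IMPLIES (1 AND 1))) -> 0
  row 12 [01100]: (((1 OR 1) AND (0 OR 0)) AND ((NOT 1 XOR 1) IMPLIES (0 AND 0))) -> 0
  row 13 [01101]: (((1 OR 1) AND (0 OR 0)) AND ((NOT 1 XOR 1) IMPLIES (1 AND 1))) -> 0
  row 14 [01110]: (((1 OR 1) AND (0 OR 1)) AND ((NOT 1 XOR 1) IMPLIES (0 AND 0))) -> 0
  row 15 [01111]: (((1 OR 1) AND (0 OR 1)) AND ((NOT 1 XOR 1) IMPLIES (1 AND 1))) -> 1
  row 16 [10000]: (((0 OR 0) AND (1 OR 0)) AND ((NOT 0 XOR 0) IMPLIES (0 AND 0))) -> 0
  row 17 [10001]: (((0 OR 0) AND (1 OR 0)) AND ((NOT 0 XOR 0) IMPLIES (1 AND 1))) -> 0
  row 18 [10010]: (((0 OR 0) AND (1 OR 1)) AND ((NOT 0 XOR 0) IMPLIES (0 AND 0))) -> 0
  row 19 [10011]: (((0 OR 0) AND (1 OR 1)) AND ((NOT 0 XOR 0) IMPLIES (1 AND 1))) -> 0
  row 20 [10100]: (((1 OR 1) AND (1 OR 0)) AND ((NOT 0 XOR 0) IMPLIES (0 AND 0))) -> 0
  row 21 [10101]: (((1 OR 1) AND (1 OR 0)) AND ((NOT 0 XOR 0) IMPLIES (1 AND 1))) -> 1
  row 22 [10110]: (((1 OR 1) AND (1 OR 1)) AND ((NOT 0 XOR 0) IMPLIES (0 AND 0))) -> 0
  row 23 [10111]: (((1 OR 1) AND (1 OR 1)) AND ((NOT 0 XOR 0) IMPLIES (1 AND 1))) -> 1
  row 24 [11000]: (((0 OR 0) AND (1 OR 0)) AND ((NOT 1 XOR 1) IMPLIES (0 AND 0))) -> 0
  row 25 [11001]: (((0 OR 0) AND (1 OR 0)) AND ((NOT 1 XOR 1) IMPLIES (1 AND 1))) -> 0
  row 26 [11010]: (((0 OR 0) AND (1 OR 1)) AND ((NOT 1 XOR 1) IMPLIES (0 AND 0))) -> 0
  row 27 [11011]: (((0 OR 0) AND (1 OR 1)) AND ((NOT 1 XOR 1) IMPLIES (1 AND 1))) -> 0
  row 28 [11100]: (((1 OR 1) AND (1 OR 0)) AND ((NOT 1 XOR 1) IMPLIES (0 AND 0))) -> 0
  row 29 [11101]: (((1 OR 1) AND (1 OR 0)) AND ((NOT 1 XOR 1) IMPLIES (1 AND 1))) -> 1
  row 30 [11110]: (((1 OR 1) AND (1 OR 1)) AND ((NOT 1 XOR 1) IMPLIES (0 AND 0))) -> 0
  row 31 [11111]: (((1 OR 1) AND (1 OR 1)) AND ((NOT 1 XOR 1) IMPLIES (1 AND 1))) -> 1
Full result column, 4 rows per line (a,b,c fixed per line; d,e runs 00..11 left to right):
  rows 0-3 [a,b,c=000]: 0000  = hex 0
  rows 4-7 [a,b,c=001]: 0001  = hex 1
  rows 8-11 [a,b,c=010]: 0000  = hex 0
  rows 12-15 [a,b,c=011]: 0001  = hex 1
  rows 16-19 [a,b,c=100]: 0000  = hex 0
  rows 20-23 [a,b,c=101]: 0101  = hex 5
  rows 24-27 [a,b,c=110]: 0000  = hex 0
  rows 28-31 [a,b,c=111]: 0101  = hex 5
Output column (row 0 .. row 31) = 00000001000000010000010100000101
Output column grouped in 4s = 0000 0001 0000 0001 0000 0101 0000 0101 = 0x01010505
Convert to decimal digit by digit (value = value*16 + digit):
  0 -> 0
  0*16 + 1 = 1
  1*16 + 0 = 16
  16*16 + 1 = 257
  257*16 + 0 = 4112
  4112*16 + 5 = 65797
  65797*16 + 0 = 1052752
  1052752*16 + 5 = 16844037
Decimal = 16844037

16844037


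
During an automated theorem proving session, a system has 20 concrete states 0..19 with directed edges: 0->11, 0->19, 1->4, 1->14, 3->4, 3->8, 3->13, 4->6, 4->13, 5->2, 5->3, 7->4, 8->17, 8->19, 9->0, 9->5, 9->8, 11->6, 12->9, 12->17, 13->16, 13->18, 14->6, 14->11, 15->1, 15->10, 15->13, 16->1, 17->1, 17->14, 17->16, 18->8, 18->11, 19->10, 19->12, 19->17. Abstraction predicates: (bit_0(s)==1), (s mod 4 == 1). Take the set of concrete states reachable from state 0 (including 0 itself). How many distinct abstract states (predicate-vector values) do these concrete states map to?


BFS from 0:
Concrete reachable: {0, 1, 2, 3, 4, 5, 6, 8, 9, 10, 11, 12, 13, 14, 16, 17, 18, 19}
Abstract via predicates (bit_0(s)==1), (s mod 4 == 1):
  (0,0) <- {0, 2, 4, 6, 8, 10, 12, 14, 16, 18}
  (1,0) <- {3, 11, 19}
  (1,1) <- {1, 5, 9, 13, 17}
Distinct abstract states = 3

3


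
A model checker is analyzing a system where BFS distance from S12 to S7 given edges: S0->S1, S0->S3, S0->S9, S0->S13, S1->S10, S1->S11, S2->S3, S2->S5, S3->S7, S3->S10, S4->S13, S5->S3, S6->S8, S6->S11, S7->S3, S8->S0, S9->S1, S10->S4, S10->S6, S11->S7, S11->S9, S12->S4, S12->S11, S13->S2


BFS layer-by-layer from S12:
  dist 0: {S12}
  dist 1: {S4, S11}
  dist 2: {S7, S9, S13}
  -> S7 reached at distance 2
Shortest path length = 2

2


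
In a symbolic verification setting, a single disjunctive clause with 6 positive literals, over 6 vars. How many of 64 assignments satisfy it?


Step 1: Total=2^6=64
Step 2: Unsat when all 6 false: 2^0=1
Step 3: Sat=64-1=63

63


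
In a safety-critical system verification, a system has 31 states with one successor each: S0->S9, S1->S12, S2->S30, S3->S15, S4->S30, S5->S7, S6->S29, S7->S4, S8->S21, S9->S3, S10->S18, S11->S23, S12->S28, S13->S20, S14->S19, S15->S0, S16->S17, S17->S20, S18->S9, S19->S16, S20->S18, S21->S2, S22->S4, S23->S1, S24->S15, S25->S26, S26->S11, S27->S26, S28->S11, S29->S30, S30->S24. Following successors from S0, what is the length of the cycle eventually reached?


Trace from S0 until a state repeats:
  S0 -> S9 -> S3 -> S15 -> S0
S0 first seen at step 0, revisited at step 4.
Cycle length = 4 - 0 = 4

4


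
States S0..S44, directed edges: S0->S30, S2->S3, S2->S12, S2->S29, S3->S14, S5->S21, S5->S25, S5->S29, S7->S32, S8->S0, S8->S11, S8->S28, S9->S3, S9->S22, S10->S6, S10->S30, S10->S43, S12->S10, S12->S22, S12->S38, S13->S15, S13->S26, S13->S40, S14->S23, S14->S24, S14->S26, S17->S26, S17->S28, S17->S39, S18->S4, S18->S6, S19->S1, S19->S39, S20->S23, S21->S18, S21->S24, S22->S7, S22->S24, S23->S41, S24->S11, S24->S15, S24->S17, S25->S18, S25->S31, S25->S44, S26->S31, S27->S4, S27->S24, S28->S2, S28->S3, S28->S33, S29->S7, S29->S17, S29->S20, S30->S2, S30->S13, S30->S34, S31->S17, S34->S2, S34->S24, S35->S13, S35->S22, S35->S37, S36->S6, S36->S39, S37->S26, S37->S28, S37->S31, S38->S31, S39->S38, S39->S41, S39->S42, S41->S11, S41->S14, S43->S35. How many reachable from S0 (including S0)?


BFS from S0:
  layer 0: {S0}
  layer 1: {S30}
  layer 2: {S2, S13, S34}
  layer 3: {S3, S12, S15, S24, S26, S29, S40}
  layer 4: {S7, S10, S11, S14, S17, S20, S22, S31, S38}
  layer 5: {S6, S23, S28, S32, S39, S43}
  layer 6: {S33, S35, S41, S42}
  layer 7: {S37}
Reachable set: {S0, S2, S3, S6, S7, S10, S11, S12, S13, S14, S15, S17, S20, S22, S23, S24, S26, S28, S29, S30, S31, S32, S33, S34, S35, S37, S38, S39, S40, S41, S42, S43}
Count = 32

32


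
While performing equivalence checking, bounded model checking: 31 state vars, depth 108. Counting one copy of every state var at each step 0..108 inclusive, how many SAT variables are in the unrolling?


BMC unrolls to depth k, creating one copy of each state var for steps 0..k.
Step count = 108 + 1 = 109 (steps 0 through 108)
Vars per step = 31
Total = 31 * 109 = 3379

3379


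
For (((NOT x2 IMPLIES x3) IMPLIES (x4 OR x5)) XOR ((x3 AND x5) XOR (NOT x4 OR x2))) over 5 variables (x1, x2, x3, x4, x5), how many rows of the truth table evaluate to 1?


Formula: (((NOT x2 IMPLIES x3) IMPLIES (x4 OR x5)) XOR ((x3 AND x5) XOR (NOT x4 OR x2))) over 5 vars (32 rows)
Evaluate each row (x1, x2, x3, x4, x5 as bits, MSB first):
  row 0 [00000]: (((NOT 0 IMPLIES 0) IMPLIES (0 OR 0)) XOR ((0 AND 0) XOR (NOT 0 OR 0))) -> 0
  row 1 [00001]: (((NOT 0 IMPLIES 0) IMPLIES (0 OR 1)) XOR ((0 AND 1) XOR (NOT 0 OR 0))) -> 0
  row 2 [00010]: (((NOT 0 IMPLIES 0) IMPLIES (1 OR 0)) XOR ((0 AND 0) XOR (NOT 1 OR 0))) -> 1
  row 3 [00011]: (((NOT 0 IMPLIES 0) IMPLIES (1 OR 1)) XOR ((0 AND 1) XOR (NOT 1 OR 0))) -> 1
  row 4 [00100]: (((NOT 0 IMPLIES 1) IMPLIES (0 OR 0)) XOR ((1 AND 0) XOR (NOT 0 OR 0))) -> 1
  row 5 [00101]: (((NOT 0 IMPLIES 1) IMPLIES (0 OR 1)) XOR ((1 AND 1) XOR (NOT 0 OR 0))) -> 1
  row 6 [00110]: (((NOT 0 IMPLIES 1) IMPLIES (1 OR 0)) XOR ((1 AND 0) XOR (NOT 1 OR 0))) -> 1
  row 7 [00111]: (((NOT 0 IMPLIES 1) IMPLIES (1 OR 1)) XOR ((1 AND 1) XOR (NOT 1 OR 0))) -> 0
  row 8 [01000]: (((NOT 1 IMPLIES 0) IMPLIES (0 OR 0)) XOR ((0 AND 0) XOR (NOT 0 OR 1))) -> 1
  row 9 [01001]: (((NOT 1 IMPLIES 0) IMPLIES (0 OR 1)) XOR ((0 AND 1) XOR (NOT 0 OR 1))) -> 0
  row 10 [01010]: (((NOT 1 IMPLIES 0) IMPLIES (1 OR 0)) XOR ((0 AND 0) XOR (NOT 1 OR 1))) -> 0
  row 11 [01011]: (((NOT 1 IMPLIES 0) IMPLIES (1 OR 1)) XOR ((0 AND 1) XOR (NOT 1 OR 1))) -> 0
  row 12 [01100]: (((NOT 1 IMPLIES 1) IMPLIES (0 OR 0)) XOR ((1 AND 0) XOR (NOT 0 OR 1))) -> 1
  row 13 [01101]: (((NOT 1 IMPLIES 1) IMPLIES (0 OR 1)) XOR ((1 AND 1) XOR (NOT 0 OR 1))) -> 1
  row 14 [01110]: (((NOT 1 IMPLIES 1) IMPLIES (1 OR 0)) XOR ((1 AND 0) XOR (NOT 1 OR 1))) -> 0
  row 15 [01111]: (((NOT 1 IMPLIES 1) IMPLIES (1 OR 1)) XOR ((1 AND 1) XOR (NOT 1 OR 1))) -> 1
  row 16 [10000]: (((NOT 0 IMPLIES 0) IMPLIES (0 OR 0)) XOR ((0 AND 0) XOR (NOT 0 OR 0))) -> 0
  row 17 [10001]: (((NOT 0 IMPLIES 0) IMPLIES (0 OR 1)) XOR ((0 AND 1) XOR (NOT 0 OR 0))) -> 0
  row 18 [10010]: (((NOT 0 IMPLIES 0) IMPLIES (1 OR 0)) XOR ((0 AND 0) XOR (NOT 1 OR 0))) -> 1
  row 19 [10011]: (((NOT 0 IMPLIES 0) IMPLIES (1 OR 1)) XOR ((0 AND 1) XOR (NOT 1 OR 0))) -> 1
  row 20 [10100]: (((NOT 0 IMPLIES 1) IMPLIES (0 OR 0)) XOR ((1 AND 0) XOR (NOT 0 OR 0))) -> 1
  row 21 [10101]: (((NOT 0 IMPLIES 1) IMPLIES (0 OR 1)) XOR ((1 AND 1) XOR (NOT 0 OR 0))) -> 1
  row 22 [10110]: (((NOT 0 IMPLIES 1) IMPLIES (1 OR 0)) XOR ((1 AND 0) XOR (NOT 1 OR 0))) -> 1
  row 23 [10111]: (((NOT 0 IMPLIES 1) IMPLIES (1 OR 1)) XOR ((1 AND 1) XOR (NOT 1 OR 0))) -> 0
  row 24 [11000]: (((NOT 1 IMPLIES 0) IMPLIES (0 OR 0)) XOR ((0 AND 0) XOR (NOT 0 OR 1))) -> 1
  row 25 [11001]: (((NOT 1 IMPLIES 0) IMPLIES (0 OR 1)) XOR ((0 AND 1) XOR (NOT 0 OR 1))) -> 0
  row 26 [11010]: (((NOT 1 IMPLIES 0) IMPLIES (1 OR 0)) XOR ((0 AND 0) XOR (NOT 1 OR 1))) -> 0
  row 27 [11011]: (((NOT 1 IMPLIES 0) IMPLIES (1 OR 1)) XOR ((0 AND 1) XOR (NOT 1 OR 1))) -> 0
  row 28 [11100]: (((NOT 1 IMPLIES 1) IMPLIES (0 OR 0)) XOR ((1 AND 0) XOR (NOT 0 OR 1))) -> 1
  row 29 [11101]: (((NOT 1 IMPLIES 1) IMPLIES (0 OR 1)) XOR ((1 AND 1) XOR (NOT 0 OR 1))) -> 1
  row 30 [11110]: (((NOT 1 IMPLIES 1) IMPLIES (1 OR 0)) XOR ((1 AND 0) XOR (NOT 1 OR 1))) -> 0
  row 31 [11111]: (((NOT 1 IMPLIES 1) IMPLIES (1 OR 1)) XOR ((1 AND 1) XOR (NOT 1 OR 1))) -> 1
Full result column, 8 rows per line (x1,x2 fixed per line; x3,x4,x5 runs 000..111 left to right):
  rows 0-7 [x1,x2=00]: 00111110  (ones: 5)
  rows 8-15 [x1,x2=01]: 10001101  (ones: 4)
  rows 16-23 [x1,x2=10]: 00111110  (ones: 5)
  rows 24-31 [x1,x2=11]: 10001101  (ones: 4)
Count of 1-rows = 5+4+5+4 = 18

18


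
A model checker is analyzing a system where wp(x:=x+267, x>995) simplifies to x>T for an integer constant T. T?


Formula: wp(x:=E, P) = P[E/x] (substitute E for x in postcondition)
Step 1: Postcondition: x>995
Step 2: Substitute x+267 for x: x+267>995
Step 3: Solve for x: x > 995-267 = 728

728


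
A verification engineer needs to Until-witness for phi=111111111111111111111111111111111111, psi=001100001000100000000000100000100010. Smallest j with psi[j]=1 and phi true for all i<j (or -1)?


(phi U psi) at 0: need smallest j with psi[j]=1 and phi[i]=1 for all i in [0,j).
Scan from step 0:
  step 0: phi=1, psi=0 -> continue
  step 1: phi=1, psi=0 -> continue
  step 2: psi=1 and phi held for [0,2) -> witness found
Witness step = 2

2


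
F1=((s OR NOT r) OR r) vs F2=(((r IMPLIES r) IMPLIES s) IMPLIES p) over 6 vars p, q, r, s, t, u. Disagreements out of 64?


F1 = ((s OR NOT r) OR r)
F2 = (((r IMPLIES r) IMPLIES s) IMPLIES p)
Evaluate both on each of 64 rows (bits = p,q,r,s,t,u):
  row 0 [000000]: F1=1 F2=1 -> 0
  row 1 [000001]: F1=1 F2=1 -> 0
  row 2 [000010]: F1=1 F2=1 -> 0
  row 3 [000011]: F1=1 F2=1 -> 0
  row 4 [000100]: F1=1 F2=0 (differ) -> 1
  (every remaining row is evaluated the same way; all 64 results are listed next)
Full result column, 8 rows per line (p,q,r fixed per line; s,t,u runs 000..111 left to right):
  rows 0-7 [p,q,r=000]: 00001111  (ones: 4)
  rows 8-15 [p,q,r=001]: 00001111  (ones: 4)
  rows 16-23 [p,q,r=010]: 00001111  (ones: 4)
  rows 24-31 [p,q,r=011]: 00001111  (ones: 4)
  rows 32-39 [p,q,r=100]: 00000000  (ones: 0)
  rows 40-47 [p,q,r=101]: 00000000  (ones: 0)
  rows 48-55 [p,q,r=110]: 00000000  (ones: 0)
  rows 56-63 [p,q,r=111]: 00000000  (ones: 0)
Disagreements = 4+4+4+4+0+0+0+0 = 16

16


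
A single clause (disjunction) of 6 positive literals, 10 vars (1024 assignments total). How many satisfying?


Step 1: Total=2^10=1024
Step 2: Unsat when all 6 false: 2^4=16
Step 3: Sat=1024-16=1008

1008


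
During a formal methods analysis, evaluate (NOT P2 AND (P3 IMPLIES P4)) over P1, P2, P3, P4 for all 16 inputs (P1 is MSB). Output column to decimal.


Formula: (NOT P2 AND (P3 IMPLIES P4)) over P1, P2, P3, P4 (16 rows)
Evaluate each row (bits = P1,P2,P3,P4, MSB first):
  row 0 [0000]: (NOT 0 AND (0 IMPLIES 0)) -> 1
  row 1 [0001]: (NOT 0 AND (0 IMPLIES 1)) -> 1
  row 2 [0010]: (NOT 0 AND (1 IMPLIES 0)) -> 0
  row 3 [0011]: (NOT 0 AND (1 IMPLIES 1)) -> 1
  row 4 [0100]: (NOT 1 AND (0 IMPLIES 0)) -> 0
  row 5 [0101]: (NOT 1 AND (0 IMPLIES 1)) -> 0
  row 6 [0110]: (NOT 1 AND (1 IMPLIES 0)) -> 0
  row 7 [0111]: (NOT 1 AND (1 IMPLIES 1)) -> 0
  row 8 [1000]: (NOT 0 AND (0 IMPLIES 0)) -> 1
  row 9 [1001]: (NOT 0 AND (0 IMPLIES 1)) -> 1
  row 10 [1010]: (NOT 0 AND (1 IMPLIES 0)) -> 0
  row 11 [1011]: (NOT 0 AND (1 IMPLIES 1)) -> 1
  row 12 [1100]: (NOT 1 AND (0 IMPLIES 0)) -> 0
  row 13 [1101]: (NOT 1 AND (0 IMPLIES 1)) -> 0
  row 14 [1110]: (NOT 1 AND (1 IMPLIES 0)) -> 0
  row 15 [1111]: (NOT 1 AND (1 IMPLIES 1)) -> 0
Full result column, 4 rows per line (P1,P2 fixed per line; P3,P4 runs 00..11 left to right):
  rows 0-3 [P1,P2=00]: 1101  = hex D
  rows 4-7 [P1,P2=01]: 0000  = hex 0
  rows 8-11 [P1,P2=10]: 1101  = hex D
  rows 12-15 [P1,P2=11]: 0000  = hex 0
Output column (row 0 .. row 15) = 1101000011010000
Output column grouped in 4s = 1101 0000 1101 0000 = 0xD0D0
Convert to decimal digit by digit (value = value*16 + digit):
  D -> 13
  13*16 + 0 = 208
  208*16 + 13 (D) = 3341
  3341*16 + 0 = 53456
Decimal = 53456

53456


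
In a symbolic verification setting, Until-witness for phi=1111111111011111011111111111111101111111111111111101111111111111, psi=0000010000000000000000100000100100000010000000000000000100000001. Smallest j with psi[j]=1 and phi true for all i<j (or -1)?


(phi U psi) at 0: need smallest j with psi[j]=1 and phi[i]=1 for all i in [0,j).
Scan from step 0:
  step 0: phi=1, psi=0 -> continue
  step 1: phi=1, psi=0 -> continue
  step 2: phi=1, psi=0 -> continue
  step 3: phi=1, psi=0 -> continue
  step 5: psi=1 and phi held for [0,5) -> witness found
Witness step = 5

5


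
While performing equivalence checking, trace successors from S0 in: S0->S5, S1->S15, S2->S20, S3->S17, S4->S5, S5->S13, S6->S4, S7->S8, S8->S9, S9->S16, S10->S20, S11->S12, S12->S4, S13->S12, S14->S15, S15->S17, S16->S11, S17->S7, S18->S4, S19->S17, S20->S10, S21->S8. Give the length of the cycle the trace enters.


Trace from S0 until a state repeats:
  S0 -> S5 -> S13 -> S12 -> S4 -> S5
S5 first seen at step 1, revisited at step 5.
Cycle length = 5 - 1 = 4

4


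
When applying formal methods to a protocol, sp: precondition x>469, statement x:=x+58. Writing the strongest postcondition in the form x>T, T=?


Formula: sp(P, x:=E) = exists old_x. (x = E[old_x/x]) AND P[old_x/x] (old_x is the value of x before the assignment; eliminate old_x by solving x = E[old_x/x] for old_x)
Step 1: Precondition P: x>469, i.e. old_x > 469
Step 2: Assignment gives x = old_x + 58, so old_x = x - 58
Step 3: Substitute into P: x - 58 > 469
Step 4: Simplify: x > 469+58 = 527

527


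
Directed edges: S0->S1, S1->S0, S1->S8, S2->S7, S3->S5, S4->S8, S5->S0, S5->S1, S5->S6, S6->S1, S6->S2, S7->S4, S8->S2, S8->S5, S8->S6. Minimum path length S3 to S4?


BFS layer-by-layer from S3:
  dist 0: {S3}
  dist 1: {S5}
  dist 2: {S0, S1, S6}
  dist 3: {S2, S8}
  dist 4: {S7}
  dist 5: {S4}
  -> S4 reached at distance 5
Shortest path length = 5

5


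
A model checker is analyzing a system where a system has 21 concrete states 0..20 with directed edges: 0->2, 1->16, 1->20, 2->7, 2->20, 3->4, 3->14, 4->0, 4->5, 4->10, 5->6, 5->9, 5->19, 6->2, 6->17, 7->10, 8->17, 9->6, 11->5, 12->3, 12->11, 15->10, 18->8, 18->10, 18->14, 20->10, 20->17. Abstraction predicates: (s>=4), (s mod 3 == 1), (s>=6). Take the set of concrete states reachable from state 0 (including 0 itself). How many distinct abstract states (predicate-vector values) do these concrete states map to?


BFS from 0:
Concrete reachable: {0, 2, 7, 10, 17, 20}
Abstract via predicates (s>=4), (s mod 3 == 1), (s>=6):
  (0,0,0) <- {0, 2}
  (1,0,1) <- {17, 20}
  (1,1,1) <- {7, 10}
Distinct abstract states = 3

3


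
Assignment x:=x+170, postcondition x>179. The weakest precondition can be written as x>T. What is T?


Formula: wp(x:=E, P) = P[E/x] (substitute E for x in postcondition)
Step 1: Postcondition: x>179
Step 2: Substitute x+170 for x: x+170>179
Step 3: Solve for x: x > 179-170 = 9

9


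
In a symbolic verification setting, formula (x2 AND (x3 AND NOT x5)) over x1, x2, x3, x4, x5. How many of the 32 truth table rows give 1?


Formula: (x2 AND (x3 AND NOT x5)) over 5 vars (32 rows)
Evaluate each row (x1, x2, x3, x4, x5 as bits, MSB first):
  row 0 [00000]: (0 AND (0 AND NOT 0)) -> 0
  row 1 [00001]: (0 AND (0 AND NOT 1)) -> 0
  row 2 [00010]: (0 AND (0 AND NOT 0)) -> 0
  row 3 [00011]: (0 AND (0 AND NOT 1)) -> 0
  row 4 [00100]: (0 AND (1 AND NOT 0)) -> 0
  row 5 [00101]: (0 AND (1 AND NOT 1)) -> 0
  row 6 [00110]: (0 AND (1 AND NOT 0)) -> 0
  row 7 [00111]: (0 AND (1 AND NOT 1)) -> 0
  row 8 [01000]: (1 AND (0 AND NOT 0)) -> 0
  row 9 [01001]: (1 AND (0 AND NOT 1)) -> 0
  row 10 [01010]: (1 AND (0 AND NOT 0)) -> 0
  row 11 [01011]: (1 AND (0 AND NOT 1)) -> 0
  row 12 [01100]: (1 AND (1 AND NOT 0)) -> 1
  row 13 [01101]: (1 AND (1 AND NOT 1)) -> 0
  row 14 [01110]: (1 AND (1 AND NOT 0)) -> 1
  row 15 [01111]: (1 AND (1 AND NOT 1)) -> 0
  row 16 [10000]: (0 AND (0 AND NOT 0)) -> 0
  row 17 [10001]: (0 AND (0 AND NOT 1)) -> 0
  row 18 [10010]: (0 AND (0 AND NOT 0)) -> 0
  row 19 [10011]: (0 AND (0 AND NOT 1)) -> 0
  row 20 [10100]: (0 AND (1 AND NOT 0)) -> 0
  row 21 [10101]: (0 AND (1 AND NOT 1)) -> 0
  row 22 [10110]: (0 AND (1 AND NOT 0)) -> 0
  row 23 [10111]: (0 AND (1 AND NOT 1)) -> 0
  row 24 [11000]: (1 AND (0 AND NOT 0)) -> 0
  row 25 [11001]: (1 AND (0 AND NOT 1)) -> 0
  row 26 [11010]: (1 AND (0 AND NOT 0)) -> 0
  row 27 [11011]: (1 AND (0 AND NOT 1)) -> 0
  row 28 [11100]: (1 AND (1 AND NOT 0)) -> 1
  row 29 [11101]: (1 AND (1 AND NOT 1)) -> 0
  row 30 [11110]: (1 AND (1 AND NOT 0)) -> 1
  row 31 [11111]: (1 AND (1 AND NOT 1)) -> 0
Full result column, 8 rows per line (x1,x2 fixed per line; x3,x4,x5 runs 000..111 left to right):
  rows 0-7 [x1,x2=00]: 00000000  (ones: 0)
  rows 8-15 [x1,x2=01]: 00001010  (ones: 2)
  rows 16-23 [x1,x2=10]: 00000000  (ones: 0)
  rows 24-31 [x1,x2=11]: 00001010  (ones: 2)
Count of 1-rows = 0+2+0+2 = 4

4


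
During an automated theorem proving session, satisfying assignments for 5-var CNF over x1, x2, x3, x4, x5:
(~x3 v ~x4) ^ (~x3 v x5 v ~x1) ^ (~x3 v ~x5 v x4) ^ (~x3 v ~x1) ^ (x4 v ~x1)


CNF with 5 clauses over 5 vars (32 assignments).
An assignment satisfies CNF iff every clause has >=1 true literal.
Check each row (bits = x1,x2,x3,x4,x5; clause T/F shown):
  row 0 [00000]: clauses=TTTTT -> 1
  row 1 [00001]: clauses=TTTTT -> 1
  row 2 [00010]: clauses=TTTTT -> 1
  row 3 [00011]: clauses=TTTTT -> 1
  row 4 [00100]: clauses=TTTTT -> 1
  row 5 [00101]: clauses=TTFTT -> 0
  row 6 [00110]: clauses=FTTTT -> 0
  row 7 [00111]: clauses=FTTTT -> 0
  row 8 [01000]: clauses=TTTTT -> 1
  row 9 [01001]: clauses=TTTTT -> 1
  row 10 [01010]: clauses=TTTTT -> 1
  row 11 [01011]: clauses=TTTTT -> 1
  row 12 [01100]: clauses=TTTTT -> 1
  row 13 [01101]: clauses=TTFTT -> 0
  row 14 [01110]: clauses=FTTTT -> 0
  row 15 [01111]: clauses=FTTTT -> 0
  row 16 [10000]: clauses=TTTTF -> 0
  row 17 [10001]: clauses=TTTTF -> 0
  row 18 [10010]: clauses=TTTTT -> 1
  row 19 [10011]: clauses=TTTTT -> 1
  row 20 [10100]: clauses=TFTFF -> 0
  row 21 [10101]: clauses=TTFFF -> 0
  row 22 [10110]: clauses=FFTFT -> 0
  row 23 [10111]: clauses=FTTFT -> 0
  row 24 [11000]: clauses=TTTTF -> 0
  row 25 [11001]: clauses=TTTTF -> 0
  row 26 [11010]: clauses=TTTTT -> 1
  row 27 [11011]: clauses=TTTTT -> 1
  row 28 [11100]: clauses=TFTFF -> 0
  row 29 [11101]: clauses=TTFFF -> 0
  row 30 [11110]: clauses=FFTFT -> 0
  row 31 [11111]: clauses=FTTFT -> 0
Full result column, 8 rows per line (x1,x2 fixed per line; x3,x4,x5 runs 000..111 left to right):
  rows 0-7 [x1,x2=00]: 11111000  (ones: 5)
  rows 8-15 [x1,x2=01]: 11111000  (ones: 5)
  rows 16-23 [x1,x2=10]: 00110000  (ones: 2)
  rows 24-31 [x1,x2=11]: 00110000  (ones: 2)
Satisfying assignments = 5+5+2+2 = 14

14


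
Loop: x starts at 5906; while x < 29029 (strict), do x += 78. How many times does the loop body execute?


Step 1: x goes from 5906 toward 29029 by 78; the body runs while x<29029, so iterations = ceil((bound-start)/step)
Step 2: Distance=23123
Step 3: ceil(23123/78)=297

297


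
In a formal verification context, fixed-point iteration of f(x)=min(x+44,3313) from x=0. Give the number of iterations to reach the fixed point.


Step 1: x=0, cap=3313, increment=44
Step 2: x grows by 44 each step until capped at 3313; fixed point is x=3313
Step 3: iterations = ceil(3313/44) = 76

76


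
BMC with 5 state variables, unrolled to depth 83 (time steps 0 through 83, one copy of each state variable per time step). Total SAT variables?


BMC unrolls to depth k, creating one copy of each state var for steps 0..k.
Step count = 83 + 1 = 84 (steps 0 through 83)
Vars per step = 5
Total = 5 * 84 = 420

420


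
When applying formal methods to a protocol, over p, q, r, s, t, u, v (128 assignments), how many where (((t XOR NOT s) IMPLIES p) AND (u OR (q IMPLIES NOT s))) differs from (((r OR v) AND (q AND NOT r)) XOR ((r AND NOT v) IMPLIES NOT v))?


F1 = (((t XOR NOT s) IMPLIES p) AND (u OR (q IMPLIES NOT s)))
F2 = (((r OR v) AND (q AND NOT r)) XOR ((r AND NOT v) IMPLIES NOT v))
Evaluate both on each of 128 rows (bits = p,q,r,s,t,u,v):
  row 0 [0000000]: F1=0 F2=1 (differ) -> 1
  row 1 [0000001]: F1=0 F2=1 (differ) -> 1
  row 2 [0000010]: F1=0 F2=1 (differ) -> 1
  row 3 [0000011]: F1=0 F2=1 (differ) -> 1
  row 4 [0000100]: F1=1 F2=1 -> 0
  (every remaining row is evaluated the same way; all 128 results are listed next)
Full result column, 8 rows per line (p,q,r,s fixed per line; t,u,v runs 000..111 left to right):
  rows 0-7 [p,q,r,s=0000]: 11110000  (ones: 4)
  rows 8-15 [p,q,r,s=0001]: 00001111  (ones: 4)
  rows 16-23 [p,q,r,s=0010]: 11110000  (ones: 4)
  rows 24-31 [p,q,r,s=0011]: 00001111  (ones: 4)
  rows 32-39 [p,q,r,s=0100]: 10100101  (ones: 4)
  rows 40-47 [p,q,r,s=0101]: 10011010  (ones: 4)
  rows 48-55 [p,q,r,s=0110]: 11110000  (ones: 4)
  rows 56-63 [p,q,r,s=0111]: 11001111  (ones: 6)
  rows 64-71 [p,q,r,s=1000]: 00000000  (ones: 0)
  rows 72-79 [p,q,r,s=1001]: 00000000  (ones: 0)
  rows 80-87 [p,q,r,s=1010]: 00000000  (ones: 0)
  rows 88-95 [p,q,r,s=1011]: 00000000  (ones: 0)
  rows 96-103 [p,q,r,s=1100]: 01010101  (ones: 4)
  rows 104-111 [p,q,r,s=1101]: 10011001  (ones: 4)
  rows 112-119 [p,q,r,s=1110]: 00000000  (ones: 0)
  rows 120-127 [p,q,r,s=1111]: 11001100  (ones: 4)
Disagreements = 4+4+4+4+4+4+4+6+0+0+0+0+4+4+0+4 = 46

46


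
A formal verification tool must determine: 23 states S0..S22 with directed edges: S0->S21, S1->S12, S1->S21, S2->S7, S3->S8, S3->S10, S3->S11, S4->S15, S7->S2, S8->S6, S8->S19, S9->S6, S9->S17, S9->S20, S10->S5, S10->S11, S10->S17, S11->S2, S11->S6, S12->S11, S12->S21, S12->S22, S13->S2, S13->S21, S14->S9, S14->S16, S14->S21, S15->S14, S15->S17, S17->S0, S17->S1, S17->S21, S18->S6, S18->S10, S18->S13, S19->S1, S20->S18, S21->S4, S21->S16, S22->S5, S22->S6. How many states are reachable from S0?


BFS from S0:
  layer 0: {S0}
  layer 1: {S21}
  layer 2: {S4, S16}
  layer 3: {S15}
  layer 4: {S14, S17}
  layer 5: {S1, S9}
  layer 6: {S6, S12, S20}
  layer 7: {S11, S18, S22}
  layer 8: {S2, S5, S10, S13}
  layer 9: {S7}
Reachable set: {S0, S1, S2, S4, S5, S6, S7, S9, S10, S11, S12, S13, S14, S15, S16, S17, S18, S20, S21, S22}
Count = 20

20


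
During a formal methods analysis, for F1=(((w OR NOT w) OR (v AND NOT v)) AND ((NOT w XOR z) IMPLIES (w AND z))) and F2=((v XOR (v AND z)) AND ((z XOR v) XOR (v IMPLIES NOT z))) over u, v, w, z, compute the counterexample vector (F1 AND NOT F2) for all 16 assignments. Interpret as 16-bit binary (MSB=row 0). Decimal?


F1 = (((w OR NOT w) OR (v AND NOT v)) AND ((NOT w XOR z) IMPLIES (w AND z)))
F2 = ((v XOR (v AND z)) AND ((z XOR v) XOR (v IMPLIES NOT z)))
Counterexample to F1=>F2 is where F1=1 and F2=0.
Evaluate each row (bits = u,v,w,z, MSB first):
  row 0 [0000]: F1=0 F2=0 -> F1&~F2 -> 0
  row 1 [0001]: F1=1 F2=0 -> F1&~F2 -> 1
  row 2 [0010]: F1=1 F2=0 -> F1&~F2 -> 1
  row 3 [0011]: F1=1 F2=0 -> F1&~F2 -> 1
  row 4 [0100]: F1=0 F2=0 -> F1&~F2 -> 0
  row 5 [0101]: F1=1 F2=0 -> F1&~F2 -> 1
  row 6 [0110]: F1=1 F2=0 -> F1&~F2 -> 1
  row 7 [0111]: F1=1 F2=0 -> F1&~F2 -> 1
  row 8 [1000]: F1=0 F2=0 -> F1&~F2 -> 0
  row 9 [1001]: F1=1 F2=0 -> F1&~F2 -> 1
  row 10 [1010]: F1=1 F2=0 -> F1&~F2 -> 1
  row 11 [1011]: F1=1 F2=0 -> F1&~F2 -> 1
  row 12 [1100]: F1=0 F2=0 -> F1&~F2 -> 0
  row 13 [1101]: F1=1 F2=0 -> F1&~F2 -> 1
  row 14 [1110]: F1=1 F2=0 -> F1&~F2 -> 1
  row 15 [1111]: F1=1 F2=0 -> F1&~F2 -> 1
Full result column, 4 rows per line (u,v fixed per line; w,z runs 00..11 left to right):
  rows 0-3 [u,v=00]: 0111  = hex 7
  rows 4-7 [u,v=01]: 0111  = hex 7
  rows 8-11 [u,v=10]: 0111  = hex 7
  rows 12-15 [u,v=11]: 0111  = hex 7
Counterexample vector (row 0 .. row 15) = 0111011101110111
Output column grouped in 4s = 0111 0111 0111 0111 = 0x7777
Convert to decimal digit by digit (value = value*16 + digit):
  7 -> 7
  7*16 + 7 = 119
  119*16 + 7 = 1911
  1911*16 + 7 = 30583
Decimal = 30583

30583


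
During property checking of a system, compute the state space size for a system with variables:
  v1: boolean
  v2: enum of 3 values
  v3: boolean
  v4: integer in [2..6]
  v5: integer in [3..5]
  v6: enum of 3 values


State space = product of domain sizes of all variables.
Domain sizes:
  v1 (boolean): 2
  v2 (enum of 3 values): 3
  v3 (boolean): 2
  v4 (integer in [2..6]): 5
  v5 (integer in [3..5]): 3
  v6 (enum of 3 values): 3
Product = 2 * 3 * 2 * 5 * 3 * 3 = 540

540


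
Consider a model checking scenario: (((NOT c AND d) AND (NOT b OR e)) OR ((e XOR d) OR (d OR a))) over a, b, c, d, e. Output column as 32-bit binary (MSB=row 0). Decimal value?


Formula: (((NOT c AND d) AND (NOT b OR e)) OR ((e XOR d) OR (d OR a))) over a, b, c, d, e (32 rows)
Evaluate each row (bits = a,b,c,d,e, MSB first):
  row 0 [00000]: (((NOT 0 AND 0) AND (NOT 0 OR 0)) OR ((0 XOR 0) OR (0 OR 0))) -> 0
  row 1 [00001]: (((NOT 0 AND 0) AND (NOT 0 OR 1)) OR ((1 XOR 0) OR (0 OR 0))) -> 1
  row 2 [00010]: (((NOT 0 AND 1) AND (NOT 0 OR 0)) OR ((0 XOR 1) OR (1 OR 0))) -> 1
  row 3 [00011]: (((NOT 0 AND 1) AND (NOT 0 OR 1)) OR ((1 XOR 1) OR (1 OR 0))) -> 1
  row 4 [00100]: (((NOT 1 AND 0) AND (NOT 0 OR 0)) OR ((0 XOR 0) OR (0 OR 0))) -> 0
  row 5 [00101]: (((NOT 1 AND 0) AND (NOT 0 OR 1)) OR ((1 XOR 0) OR (0 OR 0))) -> 1
  row 6 [00110]: (((NOT 1 AND 1) AND (NOT 0 OR 0)) OR ((0 XOR 1) OR (1 OR 0))) -> 1
  row 7 [00111]: (((NOT 1 AND 1) AND (NOT 0 OR 1)) OR ((1 XOR 1) OR (1 OR 0))) -> 1
  row 8 [01000]: (((NOT 0 AND 0) AND (NOT 1 OR 0)) OR ((0 XOR 0) OR (0 OR 0))) -> 0
  row 9 [01001]: (((NOT 0 AND 0) AND (NOT 1 OR 1)) OR ((1 XOR 0) OR (0 OR 0))) -> 1
  row 10 [01010]: (((NOT 0 AND 1) AND (NOT 1 OR 0)) OR ((0 XOR 1) OR (1 OR 0))) -> 1
  row 11 [01011]: (((NOT 0 AND 1) AND (NOT 1 OR 1)) OR ((1 XOR 1) OR (1 OR 0))) -> 1
  row 12 [01100]: (((NOT 1 AND 0) AND (NOT 1 OR 0)) OR ((0 XOR 0) OR (0 OR 0))) -> 0
  row 13 [01101]: (((NOT 1 AND 0) AND (NOT 1 OR 1)) OR ((1 XOR 0) OR (0 OR 0))) -> 1
  row 14 [01110]: (((NOT 1 AND 1) AND (NOT 1 OR 0)) OR ((0 XOR 1) OR (1 OR 0))) -> 1
  row 15 [01111]: (((NOT 1 AND 1) AND (NOT 1 OR 1)) OR ((1 XOR 1) OR (1 OR 0))) -> 1
  row 16 [10000]: (((NOT 0 AND 0) AND (NOT 0 OR 0)) OR ((0 XOR 0) OR (0 OR 1))) -> 1
  row 17 [10001]: (((NOT 0 AND 0) AND (NOT 0 OR 1)) OR ((1 XOR 0) OR (0 OR 1))) -> 1
  row 18 [10010]: (((NOT 0 AND 1) AND (NOT 0 OR 0)) OR ((0 XOR 1) OR (1 OR 1))) -> 1
  row 19 [10011]: (((NOT 0 AND 1) AND (NOT 0 OR 1)) OR ((1 XOR 1) OR (1 OR 1))) -> 1
  row 20 [10100]: (((NOT 1 AND 0) AND (NOT 0 OR 0)) OR ((0 XOR 0) OR (0 OR 1))) -> 1
  row 21 [10101]: (((NOT 1 AND 0) AND (NOT 0 OR 1)) OR ((1 XOR 0) OR (0 OR 1))) -> 1
  row 22 [10110]: (((NOT 1 AND 1) AND (NOT 0 OR 0)) OR ((0 XOR 1) OR (1 OR 1))) -> 1
  row 23 [10111]: (((NOT 1 AND 1) AND (NOT 0 OR 1)) OR ((1 XOR 1) OR (1 OR 1))) -> 1
  row 24 [11000]: (((NOT 0 AND 0) AND (NOT 1 OR 0)) OR ((0 XOR 0) OR (0 OR 1))) -> 1
  row 25 [11001]: (((NOT 0 AND 0) AND (NOT 1 OR 1)) OR ((1 XOR 0) OR (0 OR 1))) -> 1
  row 26 [11010]: (((NOT 0 AND 1) AND (NOT 1 OR 0)) OR ((0 XOR 1) OR (1 OR 1))) -> 1
  row 27 [11011]: (((NOT 0 AND 1) AND (NOT 1 OR 1)) OR ((1 XOR 1) OR (1 OR 1))) -> 1
  row 28 [11100]: (((NOT 1 AND 0) AND (NOT 1 OR 0)) OR ((0 XOR 0) OR (0 OR 1))) -> 1
  row 29 [11101]: (((NOT 1 AND 0) AND (NOT 1 OR 1)) OR ((1 XOR 0) OR (0 OR 1))) -> 1
  row 30 [11110]: (((NOT 1 AND 1) AND (NOT 1 OR 0)) OR ((0 XOR 1) OR (1 OR 1))) -> 1
  row 31 [11111]: (((NOT 1 AND 1) AND (NOT 1 OR 1)) OR ((1 XOR 1) OR (1 OR 1))) -> 1
Full result column, 4 rows per line (a,b,c fixed per line; d,e runs 00..11 left to right):
  rows 0-3 [a,b,c=000]: 0111  = hex 7
  rows 4-7 [a,b,c=001]: 0111  = hex 7
  rows 8-11 [a,b,c=010]: 0111  = hex 7
  rows 12-15 [a,b,c=011]: 0111  = hex 7
  rows 16-19 [a,b,c=100]: 1111  = hex F
  rows 20-23 [a,b,c=101]: 1111  = hex F
  rows 24-27 [a,b,c=110]: 1111  = hex F
  rows 28-31 [a,b,c=111]: 1111  = hex F
Output column (row 0 .. row 31) = 01110111011101111111111111111111
Output column grouped in 4s = 0111 0111 0111 0111 1111 1111 1111 1111 = 0x7777FFFF
Convert to decimal digit by digit (value = value*16 + digit):
  7 -> 7
  7*16 + 7 = 119
  119*16 + 7 = 1911
  1911*16 + 7 = 30583
  30583*16 + 15 (F) = 489343
  489343*16 + 15 (F) = 7829503
  7829503*16 + 15 (F) = 125272063
  125272063*16 + 15 (F) = 2004353023
Decimal = 2004353023

2004353023
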